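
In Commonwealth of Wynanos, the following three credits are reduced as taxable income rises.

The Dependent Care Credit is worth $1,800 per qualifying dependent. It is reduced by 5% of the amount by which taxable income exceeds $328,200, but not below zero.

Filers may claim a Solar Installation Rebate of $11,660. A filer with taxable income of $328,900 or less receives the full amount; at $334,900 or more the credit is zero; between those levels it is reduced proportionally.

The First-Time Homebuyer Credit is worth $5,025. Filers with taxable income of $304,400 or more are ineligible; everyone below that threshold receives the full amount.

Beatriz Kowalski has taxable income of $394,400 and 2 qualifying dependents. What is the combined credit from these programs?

$290

Dependent Care Credit: base = 2 × $1,800 = $3,600. 5% of the $66,200 excess over $328,200 is $3,310; credit = $3,600 − $3,310 = $290.
Solar Installation Rebate: $394,400 is at or above $334,900, so the credit is $0.
First-Time Homebuyer Credit: $394,400 meets or exceeds the $304,400 cutoff, so the credit is $0.
Total: $290 + $0 + $0 = $290.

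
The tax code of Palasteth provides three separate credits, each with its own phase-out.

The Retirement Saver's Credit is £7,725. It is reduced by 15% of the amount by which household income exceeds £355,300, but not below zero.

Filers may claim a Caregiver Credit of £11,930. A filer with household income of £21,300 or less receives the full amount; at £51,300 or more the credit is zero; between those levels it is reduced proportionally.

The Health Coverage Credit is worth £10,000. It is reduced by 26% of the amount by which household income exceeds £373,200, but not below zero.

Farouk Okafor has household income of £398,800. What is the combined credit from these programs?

Retirement Saver's Credit: 15% of the £43,500 excess over £355,300 is £6,525; credit = £7,725 − £6,525 = £1,200.
Caregiver Credit: £398,800 is at or above £51,300, so the credit is £0.
Health Coverage Credit: 26% of the £25,600 excess over £373,200 is £6,656; credit = £10,000 − £6,656 = £3,344.
Total: £1,200 + £0 + £3,344 = £4,544.

£4,544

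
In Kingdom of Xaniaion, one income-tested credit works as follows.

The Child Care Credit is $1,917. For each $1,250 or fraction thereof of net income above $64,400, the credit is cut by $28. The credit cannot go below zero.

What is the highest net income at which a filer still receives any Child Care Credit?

After 68 increments the reduction is 68 × $28 = $1,904, leaving $13; one more increment wipes it out. Increment 68 ends at excess 68 × $1,250 = $85,000, so the highest qualifying income is $64,400 + $85,000 = $149,400.

$149,400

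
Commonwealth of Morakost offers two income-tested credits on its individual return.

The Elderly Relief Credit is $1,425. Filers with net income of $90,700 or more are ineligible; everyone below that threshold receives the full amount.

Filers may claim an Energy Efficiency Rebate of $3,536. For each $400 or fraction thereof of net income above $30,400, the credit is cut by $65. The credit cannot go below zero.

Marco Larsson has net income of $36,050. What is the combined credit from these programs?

$3,986

Elderly Relief Credit: $36,050 is below the $90,700 cutoff, so the full $1,425 applies.
Energy Efficiency Rebate: income exceeds $30,400 by $5,650, which is 15 full-or-partial $400 increments; reduction = 15 × $65 = $975, leaving $2,561.
Total: $1,425 + $2,561 = $3,986.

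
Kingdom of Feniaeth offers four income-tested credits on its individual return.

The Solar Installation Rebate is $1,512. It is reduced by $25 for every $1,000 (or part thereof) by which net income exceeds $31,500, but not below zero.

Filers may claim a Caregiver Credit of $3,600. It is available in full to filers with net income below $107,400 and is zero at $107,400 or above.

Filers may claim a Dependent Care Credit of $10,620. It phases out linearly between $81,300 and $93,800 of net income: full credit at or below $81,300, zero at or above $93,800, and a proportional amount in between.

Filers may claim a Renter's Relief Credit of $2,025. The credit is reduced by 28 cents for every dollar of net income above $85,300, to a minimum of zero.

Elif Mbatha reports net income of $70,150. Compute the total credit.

$16,782

Solar Installation Rebate: income exceeds $31,500 by $38,650, which is 39 full-or-partial $1,000 increments; reduction = 39 × $25 = $975, leaving $537.
Caregiver Credit: $70,150 is below the $107,400 cutoff, so the full $3,600 applies.
Dependent Care Credit: $70,150 is at or below the $81,300 threshold, so the full $10,620 applies.
Renter's Relief Credit: $70,150 is at or below the $85,300 threshold, so the full $2,025 applies.
Total: $537 + $3,600 + $10,620 + $2,025 = $16,782.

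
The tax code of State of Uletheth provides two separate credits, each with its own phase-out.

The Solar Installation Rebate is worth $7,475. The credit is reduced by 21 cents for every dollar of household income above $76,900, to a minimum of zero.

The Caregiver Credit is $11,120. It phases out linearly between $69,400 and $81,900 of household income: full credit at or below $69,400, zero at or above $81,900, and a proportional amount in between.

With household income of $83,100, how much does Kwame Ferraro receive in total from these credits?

Solar Installation Rebate: 21% of the $6,200 excess over $76,900 is $1,302; credit = $7,475 − $1,302 = $6,173.
Caregiver Credit: $83,100 is at or above $81,900, so the credit is $0.
Total: $6,173 + $0 = $6,173.

$6,173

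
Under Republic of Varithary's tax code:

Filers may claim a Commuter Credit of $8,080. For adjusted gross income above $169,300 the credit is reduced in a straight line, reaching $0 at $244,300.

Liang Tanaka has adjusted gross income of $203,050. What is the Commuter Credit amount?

Commuter Credit: $203,050 is $33,750 into a $75,000 phase-out range, leaving 41,250/75,000 of the credit: $8,080 × 41,250/75,000 = $4,444.

$4,444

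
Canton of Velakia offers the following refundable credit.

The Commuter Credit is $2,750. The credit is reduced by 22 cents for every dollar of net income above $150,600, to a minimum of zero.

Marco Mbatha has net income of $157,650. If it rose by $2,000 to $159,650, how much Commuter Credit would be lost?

$440

At $157,650 — 22% of the $7,050 excess over $150,600 is $1,551; credit = $2,750 − $1,551 = $1,199.
At $159,650 — 22% of the $9,050 excess over $150,600 is $1,991; credit = $2,750 − $1,991 = $759.
Lost: $1,199 − $759 = $440.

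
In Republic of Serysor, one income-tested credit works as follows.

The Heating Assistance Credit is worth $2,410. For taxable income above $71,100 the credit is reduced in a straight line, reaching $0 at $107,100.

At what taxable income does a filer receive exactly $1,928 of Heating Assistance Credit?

$78,300

$1,928 is 1,928/2,410 of the full $2,410, so 482/2,410 of the $36,000 range has been used: income = $71,100 + $36,000 × 482/2,410 = $78,300.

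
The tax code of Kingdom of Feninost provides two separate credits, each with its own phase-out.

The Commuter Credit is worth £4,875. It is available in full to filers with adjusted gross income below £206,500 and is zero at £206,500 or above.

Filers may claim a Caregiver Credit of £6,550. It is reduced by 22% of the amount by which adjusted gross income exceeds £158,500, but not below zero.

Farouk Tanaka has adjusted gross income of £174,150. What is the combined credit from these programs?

Commuter Credit: £174,150 is below the £206,500 cutoff, so the full £4,875 applies.
Caregiver Credit: 22% of the £15,650 excess over £158,500 is £3,443; credit = £6,550 − £3,443 = £3,107.
Total: £4,875 + £3,107 = £7,982.

£7,982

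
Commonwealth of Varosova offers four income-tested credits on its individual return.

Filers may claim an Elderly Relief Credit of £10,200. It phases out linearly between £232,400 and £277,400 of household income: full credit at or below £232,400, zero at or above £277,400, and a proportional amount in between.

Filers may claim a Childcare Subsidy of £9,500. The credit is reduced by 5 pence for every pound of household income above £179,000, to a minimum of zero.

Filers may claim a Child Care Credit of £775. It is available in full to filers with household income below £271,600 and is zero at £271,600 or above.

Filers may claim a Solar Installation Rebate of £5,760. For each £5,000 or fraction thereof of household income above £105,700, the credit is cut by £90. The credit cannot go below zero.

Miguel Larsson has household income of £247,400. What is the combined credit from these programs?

Elderly Relief Credit: £247,400 is £15,000 into a £45,000 phase-out range, leaving 30,000/45,000 of the credit: £10,200 × 30,000/45,000 = £6,800.
Childcare Subsidy: 5% of the £68,400 excess over £179,000 is £3,420; credit = £9,500 − £3,420 = £6,080.
Child Care Credit: £247,400 is below the £271,600 cutoff, so the full £775 applies.
Solar Installation Rebate: income exceeds £105,700 by £141,700, which is 29 full-or-partial £5,000 increments; reduction = 29 × £90 = £2,610, leaving £3,150.
Total: £6,800 + £6,080 + £775 + £3,150 = £16,805.

£16,805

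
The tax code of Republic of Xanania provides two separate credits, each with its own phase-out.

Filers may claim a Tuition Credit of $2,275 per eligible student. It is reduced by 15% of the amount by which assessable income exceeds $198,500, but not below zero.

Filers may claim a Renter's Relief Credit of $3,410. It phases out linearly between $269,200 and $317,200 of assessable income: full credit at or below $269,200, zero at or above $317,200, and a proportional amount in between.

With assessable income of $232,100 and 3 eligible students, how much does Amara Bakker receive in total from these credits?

Tuition Credit: base = 3 × $2,275 = $6,825. 15% of the $33,600 excess over $198,500 is $5,040; credit = $6,825 − $5,040 = $1,785.
Renter's Relief Credit: $232,100 is at or below the $269,200 threshold, so the full $3,410 applies.
Total: $1,785 + $3,410 = $5,195.

$5,195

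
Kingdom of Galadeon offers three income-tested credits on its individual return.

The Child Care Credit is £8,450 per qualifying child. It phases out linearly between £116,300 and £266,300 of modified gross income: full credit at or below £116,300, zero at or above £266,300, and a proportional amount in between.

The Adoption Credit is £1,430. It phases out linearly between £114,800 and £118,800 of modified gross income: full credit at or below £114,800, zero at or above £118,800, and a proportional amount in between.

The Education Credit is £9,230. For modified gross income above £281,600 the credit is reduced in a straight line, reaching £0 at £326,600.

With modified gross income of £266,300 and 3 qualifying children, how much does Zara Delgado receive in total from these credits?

Child Care Credit: base = 3 × £8,450 = £25,350. £266,300 is at or above £266,300, so the credit is £0.
Adoption Credit: £266,300 is at or above £118,800, so the credit is £0.
Education Credit: £266,300 is at or below the £281,600 threshold, so the full £9,230 applies.
Total: £0 + £0 + £9,230 = £9,230.

£9,230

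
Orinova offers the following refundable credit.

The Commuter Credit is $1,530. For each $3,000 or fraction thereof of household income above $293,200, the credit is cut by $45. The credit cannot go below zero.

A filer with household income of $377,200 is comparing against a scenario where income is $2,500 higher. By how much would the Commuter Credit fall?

At $377,200 — income exceeds $293,200 by $84,000, which is 28 full-or-partial $3,000 increments; reduction = 28 × $45 = $1,260, leaving $270.
At $379,700 — income exceeds $293,200 by $86,500, which is 29 full-or-partial $3,000 increments; reduction = 29 × $45 = $1,305, leaving $225.
Lost: $270 − $225 = $45.

$45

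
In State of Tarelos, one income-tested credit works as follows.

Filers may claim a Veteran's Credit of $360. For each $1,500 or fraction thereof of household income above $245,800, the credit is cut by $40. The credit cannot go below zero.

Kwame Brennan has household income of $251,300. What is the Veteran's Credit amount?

Veteran's Credit: income exceeds $245,800 by $5,500, which is 4 full-or-partial $1,500 increments; reduction = 4 × $40 = $160, leaving $200.

$200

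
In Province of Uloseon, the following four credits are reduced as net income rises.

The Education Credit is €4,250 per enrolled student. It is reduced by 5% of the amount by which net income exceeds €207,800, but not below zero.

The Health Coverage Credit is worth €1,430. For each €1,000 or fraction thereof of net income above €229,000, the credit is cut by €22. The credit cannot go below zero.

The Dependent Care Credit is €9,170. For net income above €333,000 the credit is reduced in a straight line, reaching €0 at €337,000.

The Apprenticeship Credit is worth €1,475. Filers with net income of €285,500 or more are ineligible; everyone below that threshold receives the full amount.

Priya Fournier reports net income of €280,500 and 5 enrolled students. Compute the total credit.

€28,546

Education Credit: base = 5 × €4,250 = €21,250. 5% of the €72,700 excess over €207,800 is €3,635; credit = €21,250 − €3,635 = €17,615.
Health Coverage Credit: income exceeds €229,000 by €51,500, which is 52 full-or-partial €1,000 increments; reduction = 52 × €22 = €1,144, leaving €286.
Dependent Care Credit: €280,500 is at or below the €333,000 threshold, so the full €9,170 applies.
Apprenticeship Credit: €280,500 is below the €285,500 cutoff, so the full €1,475 applies.
Total: €17,615 + €286 + €9,170 + €1,475 = €28,546.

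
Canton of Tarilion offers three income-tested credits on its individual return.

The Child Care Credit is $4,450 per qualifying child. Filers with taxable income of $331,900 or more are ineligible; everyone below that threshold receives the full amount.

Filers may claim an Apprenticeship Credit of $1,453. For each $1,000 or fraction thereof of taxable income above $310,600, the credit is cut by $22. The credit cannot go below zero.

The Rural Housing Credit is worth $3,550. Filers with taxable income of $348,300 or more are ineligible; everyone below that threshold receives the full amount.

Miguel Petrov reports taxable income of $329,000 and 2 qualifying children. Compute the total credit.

$13,485

Child Care Credit: base = 2 × $4,450 = $8,900. $329,000 is below the $331,900 cutoff, so the full $8,900 applies.
Apprenticeship Credit: income exceeds $310,600 by $18,400, which is 19 full-or-partial $1,000 increments; reduction = 19 × $22 = $418, leaving $1,035.
Rural Housing Credit: $329,000 is below the $348,300 cutoff, so the full $3,550 applies.
Total: $8,900 + $1,035 + $3,550 = $13,485.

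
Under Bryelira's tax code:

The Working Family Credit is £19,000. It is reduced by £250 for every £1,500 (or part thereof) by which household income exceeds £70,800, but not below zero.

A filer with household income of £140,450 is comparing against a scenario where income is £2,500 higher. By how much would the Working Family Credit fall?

£500

At £140,450 — income exceeds £70,800 by £69,650, which is 47 full-or-partial £1,500 increments; reduction = 47 × £250 = £11,750, leaving £7,250.
At £142,950 — income exceeds £70,800 by £72,150, which is 49 full-or-partial £1,500 increments; reduction = 49 × £250 = £12,250, leaving £6,750.
Lost: £7,250 − £6,750 = £500.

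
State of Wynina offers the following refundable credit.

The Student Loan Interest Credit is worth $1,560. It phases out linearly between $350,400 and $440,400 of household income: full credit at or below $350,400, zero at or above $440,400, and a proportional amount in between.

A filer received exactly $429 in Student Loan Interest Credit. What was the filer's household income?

$415,650

$429 is 429/1,560 of the full $1,560, so 1,131/1,560 of the $90,000 range has been used: income = $350,400 + $90,000 × 1,131/1,560 = $415,650.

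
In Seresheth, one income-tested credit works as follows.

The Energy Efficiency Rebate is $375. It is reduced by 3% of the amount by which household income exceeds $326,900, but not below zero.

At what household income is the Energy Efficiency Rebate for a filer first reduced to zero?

The credit falls by 3% of each dollar above $326,900, so it reaches zero when the excess is $375 / 3% = $12,500: income = $326,900 + $12,500 = $339,400.

$339,400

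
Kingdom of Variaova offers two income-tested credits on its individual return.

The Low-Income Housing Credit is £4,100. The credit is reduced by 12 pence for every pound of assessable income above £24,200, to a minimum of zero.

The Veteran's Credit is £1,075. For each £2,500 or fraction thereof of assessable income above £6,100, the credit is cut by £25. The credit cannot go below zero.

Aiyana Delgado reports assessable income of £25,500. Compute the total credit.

Low-Income Housing Credit: 12% of the £1,300 excess over £24,200 is £156; credit = £4,100 − £156 = £3,944.
Veteran's Credit: income exceeds £6,100 by £19,400, which is 8 full-or-partial £2,500 increments; reduction = 8 × £25 = £200, leaving £875.
Total: £3,944 + £875 = £4,819.

£4,819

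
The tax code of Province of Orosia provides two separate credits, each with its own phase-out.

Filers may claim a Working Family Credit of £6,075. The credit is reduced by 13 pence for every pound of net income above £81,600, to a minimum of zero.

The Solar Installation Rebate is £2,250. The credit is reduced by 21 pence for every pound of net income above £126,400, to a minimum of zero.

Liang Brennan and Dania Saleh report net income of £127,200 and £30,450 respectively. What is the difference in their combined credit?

Liang (£127,200): Working Family Credit: 13% of the £45,600 excess over £81,600 is £5,928; credit = £6,075 − £5,928 = £147. Solar Installation Rebate: 21% of the £800 excess over £126,400 is £168; credit = £2,250 − £168 = £2,082. total £147 + £2,082 = £2,229
Dania (£30,450): Working Family Credit: £30,450 is at or below the £81,600 threshold, so the full £6,075 applies. Solar Installation Rebate: £30,450 is at or below the £126,400 threshold, so the full £2,250 applies. total £6,075 + £2,250 = £8,325
Difference: |£2,229 − £8,325| = £6,096.

£6,096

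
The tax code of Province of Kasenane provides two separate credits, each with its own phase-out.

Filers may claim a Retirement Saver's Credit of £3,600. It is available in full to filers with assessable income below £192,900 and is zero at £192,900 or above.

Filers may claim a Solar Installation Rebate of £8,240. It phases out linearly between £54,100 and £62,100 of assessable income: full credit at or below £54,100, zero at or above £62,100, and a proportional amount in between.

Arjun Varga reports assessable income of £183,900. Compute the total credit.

£3,600

Retirement Saver's Credit: £183,900 is below the £192,900 cutoff, so the full £3,600 applies.
Solar Installation Rebate: £183,900 is at or above £62,100, so the credit is £0.
Total: £3,600 + £0 = £3,600.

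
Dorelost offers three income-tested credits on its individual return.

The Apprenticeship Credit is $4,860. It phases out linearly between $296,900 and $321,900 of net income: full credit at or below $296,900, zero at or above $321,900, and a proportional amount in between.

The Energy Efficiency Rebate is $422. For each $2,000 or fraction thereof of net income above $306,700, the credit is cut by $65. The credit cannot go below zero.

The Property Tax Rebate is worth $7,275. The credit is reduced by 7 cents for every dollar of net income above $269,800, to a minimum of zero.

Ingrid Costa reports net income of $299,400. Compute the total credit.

Apprenticeship Credit: $299,400 is $2,500 into a $25,000 phase-out range, leaving 22,500/25,000 of the credit: $4,860 × 22,500/25,000 = $4,374.
Energy Efficiency Rebate: $299,400 is at or below the $306,700 threshold, so the full $422 applies.
Property Tax Rebate: 7% of the $29,600 excess over $269,800 is $2,072; credit = $7,275 − $2,072 = $5,203.
Total: $4,374 + $422 + $5,203 = $9,999.

$9,999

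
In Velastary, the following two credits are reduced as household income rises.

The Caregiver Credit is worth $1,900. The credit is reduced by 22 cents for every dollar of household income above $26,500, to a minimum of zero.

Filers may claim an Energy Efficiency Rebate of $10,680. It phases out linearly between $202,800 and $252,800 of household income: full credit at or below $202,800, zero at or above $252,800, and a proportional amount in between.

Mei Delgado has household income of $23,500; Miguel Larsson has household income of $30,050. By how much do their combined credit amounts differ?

Mei ($23,500): Caregiver Credit: $23,500 is at or below the $26,500 threshold, so the full $1,900 applies. Energy Efficiency Rebate: $23,500 is at or below the $202,800 threshold, so the full $10,680 applies. total $1,900 + $10,680 = $12,580
Miguel ($30,050): Caregiver Credit: 22% of the $3,550 excess over $26,500 is $781; credit = $1,900 − $781 = $1,119. Energy Efficiency Rebate: $30,050 is at or below the $202,800 threshold, so the full $10,680 applies. total $1,119 + $10,680 = $11,799
Difference: |$12,580 − $11,799| = $781.

$781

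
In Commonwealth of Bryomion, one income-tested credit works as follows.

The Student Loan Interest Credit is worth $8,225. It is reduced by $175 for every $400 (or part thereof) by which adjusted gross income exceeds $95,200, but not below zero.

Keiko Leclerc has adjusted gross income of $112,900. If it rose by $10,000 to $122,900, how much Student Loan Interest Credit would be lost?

$350

At $112,900 — income exceeds $95,200 by $17,700, which is 45 full-or-partial $400 increments; reduction = 45 × $175 = $7,875, leaving $350.
At $122,900 — income exceeds $95,200 by $27,700 → 70 increments × $175 = $12,250 ≥ base, so the credit is $0.
Lost: $350 − $0 = $350.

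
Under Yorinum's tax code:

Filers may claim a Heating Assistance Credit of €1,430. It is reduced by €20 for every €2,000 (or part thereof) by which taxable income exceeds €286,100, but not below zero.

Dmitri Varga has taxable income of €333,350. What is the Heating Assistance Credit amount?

Heating Assistance Credit: income exceeds €286,100 by €47,250, which is 24 full-or-partial €2,000 increments; reduction = 24 × €20 = €480, leaving €950.

€950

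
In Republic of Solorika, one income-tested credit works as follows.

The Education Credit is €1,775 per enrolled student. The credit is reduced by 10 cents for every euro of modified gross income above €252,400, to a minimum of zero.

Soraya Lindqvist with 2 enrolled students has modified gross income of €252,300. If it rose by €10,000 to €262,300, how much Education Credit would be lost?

At €252,300 — base = 2 × €1,775 = €3,550. €252,300 is at or below the €252,400 threshold, so the full €3,550 applies.
At €262,300 — base = 2 × €1,775 = €3,550. 10% of the €9,900 excess over €252,400 is €990; credit = €3,550 − €990 = €2,560.
Lost: €3,550 − €2,560 = €990.

€990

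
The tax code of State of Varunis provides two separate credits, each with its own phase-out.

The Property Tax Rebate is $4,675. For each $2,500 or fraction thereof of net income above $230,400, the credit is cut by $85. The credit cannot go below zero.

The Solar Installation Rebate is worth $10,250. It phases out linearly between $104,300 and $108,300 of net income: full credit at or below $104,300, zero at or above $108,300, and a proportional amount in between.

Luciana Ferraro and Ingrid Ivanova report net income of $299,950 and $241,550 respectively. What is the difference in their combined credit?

$1,955

Luciana ($299,950): Property Tax Rebate: income exceeds $230,400 by $69,550, which is 28 full-or-partial $2,500 increments; reduction = 28 × $85 = $2,380, leaving $2,295. Solar Installation Rebate: $299,950 is at or above $108,300, so the credit is $0. total $2,295 + $0 = $2,295
Ingrid ($241,550): Property Tax Rebate: income exceeds $230,400 by $11,150, which is 5 full-or-partial $2,500 increments; reduction = 5 × $85 = $425, leaving $4,250. Solar Installation Rebate: $241,550 is at or above $108,300, so the credit is $0. total $4,250 + $0 = $4,250
Difference: |$2,295 − $4,250| = $1,955.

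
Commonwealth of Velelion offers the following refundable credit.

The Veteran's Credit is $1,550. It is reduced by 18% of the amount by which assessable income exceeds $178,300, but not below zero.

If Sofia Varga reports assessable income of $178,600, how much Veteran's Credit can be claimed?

$1,496

Veteran's Credit: 18% of the $300 excess over $178,300 is $54; credit = $1,550 − $54 = $1,496.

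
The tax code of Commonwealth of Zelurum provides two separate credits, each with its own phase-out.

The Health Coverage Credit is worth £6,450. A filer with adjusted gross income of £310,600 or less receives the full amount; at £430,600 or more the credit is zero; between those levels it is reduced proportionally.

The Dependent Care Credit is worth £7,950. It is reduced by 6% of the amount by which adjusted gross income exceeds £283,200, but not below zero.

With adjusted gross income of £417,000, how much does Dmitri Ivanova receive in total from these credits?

Health Coverage Credit: £417,000 is £106,400 into a £120,000 phase-out range, leaving 13,600/120,000 of the credit: £6,450 × 13,600/120,000 = £731.
Dependent Care Credit: 6% of the £133,800 excess over £283,200 is £8,028 ≥ base, so the credit is £0.
Total: £731 + £0 = £731.

£731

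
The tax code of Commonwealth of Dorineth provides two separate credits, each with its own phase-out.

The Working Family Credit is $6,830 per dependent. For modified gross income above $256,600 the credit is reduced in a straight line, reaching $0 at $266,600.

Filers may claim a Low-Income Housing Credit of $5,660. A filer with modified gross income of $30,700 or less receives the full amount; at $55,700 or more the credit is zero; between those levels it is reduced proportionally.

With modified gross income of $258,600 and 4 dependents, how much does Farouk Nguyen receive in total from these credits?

$21,856

Working Family Credit: base = 4 × $6,830 = $27,320. $258,600 is $2,000 into a $10,000 phase-out range, leaving 8,000/10,000 of the credit: $27,320 × 8,000/10,000 = $21,856.
Low-Income Housing Credit: $258,600 is at or above $55,700, so the credit is $0.
Total: $21,856 + $0 = $21,856.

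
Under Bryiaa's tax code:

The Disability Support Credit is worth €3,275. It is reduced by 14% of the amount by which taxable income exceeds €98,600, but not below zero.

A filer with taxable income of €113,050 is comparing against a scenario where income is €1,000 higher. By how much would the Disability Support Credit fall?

€140

At €113,050 — 14% of the €14,450 excess over €98,600 is €2,023; credit = €3,275 − €2,023 = €1,252.
At €114,050 — 14% of the €15,450 excess over €98,600 is €2,163; credit = €3,275 − €2,163 = €1,112.
Lost: €1,252 − €1,112 = €140.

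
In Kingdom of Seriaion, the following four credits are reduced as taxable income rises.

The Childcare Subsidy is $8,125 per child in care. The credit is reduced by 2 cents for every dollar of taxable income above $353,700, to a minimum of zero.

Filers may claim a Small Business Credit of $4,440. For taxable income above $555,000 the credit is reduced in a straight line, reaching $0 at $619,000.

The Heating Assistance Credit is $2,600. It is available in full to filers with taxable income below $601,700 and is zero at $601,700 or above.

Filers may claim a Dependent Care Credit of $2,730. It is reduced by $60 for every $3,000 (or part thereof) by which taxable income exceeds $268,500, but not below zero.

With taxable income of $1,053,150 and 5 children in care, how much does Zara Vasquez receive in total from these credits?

Childcare Subsidy: base = 5 × $8,125 = $40,625. 2% of the $699,450 excess over $353,700 is $13,989; credit = $40,625 − $13,989 = $26,636.
Small Business Credit: $1,053,150 is at or above $619,000, so the credit is $0.
Heating Assistance Credit: $1,053,150 meets or exceeds the $601,700 cutoff, so the credit is $0.
Dependent Care Credit: income exceeds $268,500 by $784,650 → 262 increments × $60 = $15,720 ≥ base, so the credit is $0.
Total: $26,636 + $0 + $0 + $0 = $26,636.

$26,636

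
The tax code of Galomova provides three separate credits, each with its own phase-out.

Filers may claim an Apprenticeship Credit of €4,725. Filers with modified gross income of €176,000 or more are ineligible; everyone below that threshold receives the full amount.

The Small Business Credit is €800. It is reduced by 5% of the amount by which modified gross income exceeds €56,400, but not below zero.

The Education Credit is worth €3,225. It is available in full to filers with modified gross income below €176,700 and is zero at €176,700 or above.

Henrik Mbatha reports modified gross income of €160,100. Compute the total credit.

Apprenticeship Credit: €160,100 is below the €176,000 cutoff, so the full €4,725 applies.
Small Business Credit: 5% of the €103,700 excess over €56,400 is €5,185 ≥ base, so the credit is €0.
Education Credit: €160,100 is below the €176,700 cutoff, so the full €3,225 applies.
Total: €4,725 + €0 + €3,225 = €7,950.

€7,950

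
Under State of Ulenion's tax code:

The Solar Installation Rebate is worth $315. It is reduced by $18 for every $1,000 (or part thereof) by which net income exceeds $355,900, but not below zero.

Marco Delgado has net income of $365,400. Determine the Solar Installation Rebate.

Solar Installation Rebate: income exceeds $355,900 by $9,500, which is 10 full-or-partial $1,000 increments; reduction = 10 × $18 = $180, leaving $135.

$135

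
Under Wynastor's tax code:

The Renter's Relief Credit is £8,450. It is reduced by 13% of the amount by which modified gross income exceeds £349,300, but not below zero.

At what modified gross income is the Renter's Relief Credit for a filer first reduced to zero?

The credit falls by 13% of each pound above £349,300, so it reaches zero when the excess is £8,450 / 13% = £65,000: income = £349,300 + £65,000 = £414,300.

£414,300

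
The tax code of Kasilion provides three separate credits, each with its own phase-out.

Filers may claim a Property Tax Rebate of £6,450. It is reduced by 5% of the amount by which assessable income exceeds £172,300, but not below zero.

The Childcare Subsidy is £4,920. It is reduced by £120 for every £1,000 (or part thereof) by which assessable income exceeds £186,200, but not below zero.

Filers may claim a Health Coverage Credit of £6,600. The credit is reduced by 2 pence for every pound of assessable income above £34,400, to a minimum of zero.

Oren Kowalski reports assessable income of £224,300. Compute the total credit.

Property Tax Rebate: 5% of the £52,000 excess over £172,300 is £2,600; credit = £6,450 − £2,600 = £3,850.
Childcare Subsidy: income exceeds £186,200 by £38,100, which is 39 full-or-partial £1,000 increments; reduction = 39 × £120 = £4,680, leaving £240.
Health Coverage Credit: 2% of the £189,900 excess over £34,400 is £3,798; credit = £6,600 − £3,798 = £2,802.
Total: £3,850 + £240 + £2,802 = £6,892.

£6,892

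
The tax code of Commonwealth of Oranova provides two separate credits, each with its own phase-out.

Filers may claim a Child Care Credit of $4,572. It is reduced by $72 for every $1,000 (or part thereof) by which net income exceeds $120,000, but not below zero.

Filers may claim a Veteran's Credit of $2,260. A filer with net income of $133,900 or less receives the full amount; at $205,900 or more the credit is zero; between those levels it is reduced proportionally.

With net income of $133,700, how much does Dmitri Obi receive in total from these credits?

$5,824

Child Care Credit: income exceeds $120,000 by $13,700, which is 14 full-or-partial $1,000 increments; reduction = 14 × $72 = $1,008, leaving $3,564.
Veteran's Credit: $133,700 is at or below the $133,900 threshold, so the full $2,260 applies.
Total: $3,564 + $2,260 = $5,824.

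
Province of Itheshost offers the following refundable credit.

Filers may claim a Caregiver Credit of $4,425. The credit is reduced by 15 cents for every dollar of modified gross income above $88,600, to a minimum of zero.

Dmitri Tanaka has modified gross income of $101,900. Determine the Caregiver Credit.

Caregiver Credit: 15% of the $13,300 excess over $88,600 is $1,995; credit = $4,425 − $1,995 = $2,430.

$2,430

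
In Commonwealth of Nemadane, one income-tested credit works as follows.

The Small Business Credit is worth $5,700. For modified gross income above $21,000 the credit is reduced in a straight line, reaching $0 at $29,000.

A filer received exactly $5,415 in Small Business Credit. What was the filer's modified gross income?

$5,415 is 5,415/5,700 of the full $5,700, so 285/5,700 of the $8,000 range has been used: income = $21,000 + $8,000 × 285/5,700 = $21,400.

$21,400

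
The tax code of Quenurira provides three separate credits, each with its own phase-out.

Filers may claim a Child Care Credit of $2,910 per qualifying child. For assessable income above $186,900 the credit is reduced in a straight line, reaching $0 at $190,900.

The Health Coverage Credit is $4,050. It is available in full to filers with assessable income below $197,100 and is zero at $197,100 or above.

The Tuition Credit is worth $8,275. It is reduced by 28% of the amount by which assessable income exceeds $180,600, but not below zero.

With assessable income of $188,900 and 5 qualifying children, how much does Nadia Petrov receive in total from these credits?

Child Care Credit: base = 5 × $2,910 = $14,550. $188,900 is $2,000 into a $4,000 phase-out range, leaving 2,000/4,000 of the credit: $14,550 × 2,000/4,000 = $7,275.
Health Coverage Credit: $188,900 is below the $197,100 cutoff, so the full $4,050 applies.
Tuition Credit: 28% of the $8,300 excess over $180,600 is $2,324; credit = $8,275 − $2,324 = $5,951.
Total: $7,275 + $4,050 + $5,951 = $17,276.

$17,276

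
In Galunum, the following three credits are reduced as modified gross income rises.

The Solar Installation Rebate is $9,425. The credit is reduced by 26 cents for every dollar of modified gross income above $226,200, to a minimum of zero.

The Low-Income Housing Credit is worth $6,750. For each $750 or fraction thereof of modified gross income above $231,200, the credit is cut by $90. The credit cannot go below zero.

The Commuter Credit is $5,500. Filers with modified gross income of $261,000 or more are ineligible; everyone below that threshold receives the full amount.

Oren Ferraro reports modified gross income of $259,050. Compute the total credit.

$9,714

Solar Installation Rebate: 26% of the $32,850 excess over $226,200 is $8,541; credit = $9,425 − $8,541 = $884.
Low-Income Housing Credit: income exceeds $231,200 by $27,850, which is 38 full-or-partial $750 increments; reduction = 38 × $90 = $3,420, leaving $3,330.
Commuter Credit: $259,050 is below the $261,000 cutoff, so the full $5,500 applies.
Total: $884 + $3,330 + $5,500 = $9,714.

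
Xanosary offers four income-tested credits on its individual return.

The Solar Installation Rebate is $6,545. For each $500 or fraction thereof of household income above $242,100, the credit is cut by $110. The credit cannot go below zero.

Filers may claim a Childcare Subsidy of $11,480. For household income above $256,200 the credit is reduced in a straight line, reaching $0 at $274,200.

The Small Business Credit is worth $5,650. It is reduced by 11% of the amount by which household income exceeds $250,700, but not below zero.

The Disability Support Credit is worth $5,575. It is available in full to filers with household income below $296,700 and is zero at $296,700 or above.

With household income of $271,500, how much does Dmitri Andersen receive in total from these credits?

$10,714

Solar Installation Rebate: income exceeds $242,100 by $29,400, which is 59 full-or-partial $500 increments; reduction = 59 × $110 = $6,490, leaving $55.
Childcare Subsidy: $271,500 is $15,300 into a $18,000 phase-out range, leaving 2,700/18,000 of the credit: $11,480 × 2,700/18,000 = $1,722.
Small Business Credit: 11% of the $20,800 excess over $250,700 is $2,288; credit = $5,650 − $2,288 = $3,362.
Disability Support Credit: $271,500 is below the $296,700 cutoff, so the full $5,575 applies.
Total: $55 + $1,722 + $3,362 + $5,575 = $10,714.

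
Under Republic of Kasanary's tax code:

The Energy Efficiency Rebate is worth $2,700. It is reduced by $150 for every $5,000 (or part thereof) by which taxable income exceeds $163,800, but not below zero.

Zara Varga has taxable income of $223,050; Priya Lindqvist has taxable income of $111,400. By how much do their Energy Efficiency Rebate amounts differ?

$1,800

Zara ($223,050): Energy Efficiency Rebate: income exceeds $163,800 by $59,250, which is 12 full-or-partial $5,000 increments; reduction = 12 × $150 = $1,800, leaving $900.
Priya ($111,400): Energy Efficiency Rebate: $111,400 is at or below the $163,800 threshold, so the full $2,700 applies.
Difference: |$900 − $2,700| = $1,800.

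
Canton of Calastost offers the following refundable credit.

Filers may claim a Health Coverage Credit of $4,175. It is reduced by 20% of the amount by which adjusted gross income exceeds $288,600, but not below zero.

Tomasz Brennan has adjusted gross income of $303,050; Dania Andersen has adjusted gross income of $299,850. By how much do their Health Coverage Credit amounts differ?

$640

Tomasz ($303,050): Health Coverage Credit: 20% of the $14,450 excess over $288,600 is $2,890; credit = $4,175 − $2,890 = $1,285.
Dania ($299,850): Health Coverage Credit: 20% of the $11,250 excess over $288,600 is $2,250; credit = $4,175 − $2,250 = $1,925.
Difference: |$1,285 − $1,925| = $640.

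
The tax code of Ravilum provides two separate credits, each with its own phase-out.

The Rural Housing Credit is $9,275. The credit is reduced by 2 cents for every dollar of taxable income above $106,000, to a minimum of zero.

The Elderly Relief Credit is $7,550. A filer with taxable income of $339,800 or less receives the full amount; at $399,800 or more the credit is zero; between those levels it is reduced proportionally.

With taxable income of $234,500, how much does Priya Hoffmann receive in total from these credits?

Rural Housing Credit: 2% of the $128,500 excess over $106,000 is $2,570; credit = $9,275 − $2,570 = $6,705.
Elderly Relief Credit: $234,500 is at or below the $339,800 threshold, so the full $7,550 applies.
Total: $6,705 + $7,550 = $14,255.

$14,255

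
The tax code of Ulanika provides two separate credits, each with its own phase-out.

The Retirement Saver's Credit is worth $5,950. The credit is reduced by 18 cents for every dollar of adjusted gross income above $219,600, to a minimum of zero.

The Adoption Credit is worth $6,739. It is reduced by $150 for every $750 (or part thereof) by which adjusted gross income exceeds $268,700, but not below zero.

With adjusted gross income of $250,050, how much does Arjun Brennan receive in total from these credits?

$7,208

Retirement Saver's Credit: 18% of the $30,450 excess over $219,600 is $5,481; credit = $5,950 − $5,481 = $469.
Adoption Credit: $250,050 is at or below the $268,700 threshold, so the full $6,739 applies.
Total: $469 + $6,739 = $7,208.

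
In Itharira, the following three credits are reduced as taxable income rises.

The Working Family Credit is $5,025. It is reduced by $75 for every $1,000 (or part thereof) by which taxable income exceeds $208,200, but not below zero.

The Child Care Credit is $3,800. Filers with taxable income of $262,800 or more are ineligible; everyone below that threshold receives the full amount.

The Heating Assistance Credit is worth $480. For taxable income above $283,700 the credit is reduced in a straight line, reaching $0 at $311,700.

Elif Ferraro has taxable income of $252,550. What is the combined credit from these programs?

$5,930

Working Family Credit: income exceeds $208,200 by $44,350, which is 45 full-or-partial $1,000 increments; reduction = 45 × $75 = $3,375, leaving $1,650.
Child Care Credit: $252,550 is below the $262,800 cutoff, so the full $3,800 applies.
Heating Assistance Credit: $252,550 is at or below the $283,700 threshold, so the full $480 applies.
Total: $1,650 + $3,800 + $480 = $5,930.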